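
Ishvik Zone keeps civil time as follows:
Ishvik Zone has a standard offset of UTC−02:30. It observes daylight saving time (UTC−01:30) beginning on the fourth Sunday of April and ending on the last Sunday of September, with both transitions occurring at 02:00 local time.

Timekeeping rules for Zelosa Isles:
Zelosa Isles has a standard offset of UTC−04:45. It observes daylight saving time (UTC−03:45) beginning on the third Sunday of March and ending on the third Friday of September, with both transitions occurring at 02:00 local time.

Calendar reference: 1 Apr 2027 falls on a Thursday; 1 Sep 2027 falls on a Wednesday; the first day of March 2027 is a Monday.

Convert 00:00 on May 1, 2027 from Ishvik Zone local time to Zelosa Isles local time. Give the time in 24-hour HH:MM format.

1 April 2027 is a Thursday, so the first Sunday is April 4 and the fourth is April 25.
1 September 2027 is a Wednesday, so Sundays fall on 5, 12, 19, 26; the last is September 26.
Daylight saving runs 25 April – 26 September; May 1, 2027 is inside that window, so Ishvik Zone is at UTC−01:30.
00:00 Ishvik Zone + 1h30m = 01:30 UTC.
1 March 2027 is a Monday, so the first Sunday is March 7 and the third is March 21.
1 September 2027 is a Wednesday, so the first Friday is September 3 and the third is September 17.
At the standard offset (UTC−04:45), 01:30 UTC − 4h45m = 20:45 Zelosa Isles standard time (rolling into the previous day, 30 April 2027).
Daylight saving runs 21 March – 17 September; the standard-time date in Zelosa Isles, April 30, 2027, is inside that window, so Zelosa Isles is at UTC−03:45.
01:30 UTC − 3h45m = 21:45 Zelosa Isles (rolling into the previous day, 30 April 2027).

21:45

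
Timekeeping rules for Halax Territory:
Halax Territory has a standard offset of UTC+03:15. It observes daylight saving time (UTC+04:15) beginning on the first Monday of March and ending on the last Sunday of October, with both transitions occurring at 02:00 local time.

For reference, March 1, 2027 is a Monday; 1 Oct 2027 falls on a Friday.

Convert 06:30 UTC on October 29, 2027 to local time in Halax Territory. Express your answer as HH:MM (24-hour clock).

10:45

1 March 2027 is a Monday, so the first Monday is March 1.
1 October 2027 is a Friday, so Sundays fall on 3, 10, 17, 24, 31; the last is October 31.
At the standard offset (UTC+03:15), 06:30 UTC + 3h15m = 09:45 Halax Territory standard time.
Daylight saving runs 1 March – 31 October; the standard-time date in Halax Territory, October 29, 2027, is inside that window, so Halax Territory is at UTC+04:15.
06:30 UTC + 4h15m = 10:45 local.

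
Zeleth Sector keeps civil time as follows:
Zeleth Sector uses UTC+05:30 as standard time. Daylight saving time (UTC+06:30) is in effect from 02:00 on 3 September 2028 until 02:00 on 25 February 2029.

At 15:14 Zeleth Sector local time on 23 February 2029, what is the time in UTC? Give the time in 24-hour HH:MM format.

08:44

23 February 2029 falls between 3 September 2028 and 25 February 2029, so daylight saving is in effect and Zeleth Sector is at UTC+06:30.
15:14 local − 6h30m = 08:44 UTC.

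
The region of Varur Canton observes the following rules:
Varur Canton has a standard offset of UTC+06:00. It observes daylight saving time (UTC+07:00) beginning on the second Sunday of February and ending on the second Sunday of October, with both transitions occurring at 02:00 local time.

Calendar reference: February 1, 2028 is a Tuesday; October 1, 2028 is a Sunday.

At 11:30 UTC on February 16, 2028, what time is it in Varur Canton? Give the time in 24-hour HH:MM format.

1 February 2028 is a Tuesday, so the first Sunday is February 6 and the second is February 13.
1 October 2028 is a Sunday, so the first Sunday is October 1 and the second is October 8.
At the standard offset (UTC+06:00), 11:30 UTC + 6h = 17:30 Varur Canton standard time.
Daylight saving runs 13 February – 8 October; the standard-time date in Varur Canton, February 16, 2028, is inside that window, so Varur Canton is at UTC+07:00.
11:30 UTC + 7h = 18:30 local.

18:30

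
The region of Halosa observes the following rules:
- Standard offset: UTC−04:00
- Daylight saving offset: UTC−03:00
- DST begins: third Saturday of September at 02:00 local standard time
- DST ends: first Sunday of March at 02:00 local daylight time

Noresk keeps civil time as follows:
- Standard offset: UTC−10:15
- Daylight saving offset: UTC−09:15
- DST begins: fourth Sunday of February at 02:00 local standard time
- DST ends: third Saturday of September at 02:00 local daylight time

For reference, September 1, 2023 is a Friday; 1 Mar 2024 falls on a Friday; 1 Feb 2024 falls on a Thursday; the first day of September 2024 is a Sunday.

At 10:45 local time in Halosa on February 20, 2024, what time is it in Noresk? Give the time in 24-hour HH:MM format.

1 September 2023 is a Friday, so the first Saturday is September 2 and the third is September 16.
1 March 2024 is a Friday, so the first Sunday is March 3.
February 20, 2024 lies within the daylight-saving period (16 September 2023 – 3 March 2024), so Halosa is on daylight time, UTC−03:00.
10:45 Halosa + 3h = 13:45 UTC.
1 February 2024 is a Thursday, so the first Sunday is February 4 and the fourth is February 25.
1 September 2024 is a Sunday, so the first Saturday is September 7 and the third is September 21.
At the standard offset (UTC−10:15), 13:45 UTC − 10h15m = 03:30 Noresk standard time.
The standard-time date in Noresk, February 20, 2024, is outside the daylight-saving period (25 February – 21 September), so Noresk is on standard time, UTC−10:15.
13:45 UTC − 10h15m = 03:30 Noresk.

03:30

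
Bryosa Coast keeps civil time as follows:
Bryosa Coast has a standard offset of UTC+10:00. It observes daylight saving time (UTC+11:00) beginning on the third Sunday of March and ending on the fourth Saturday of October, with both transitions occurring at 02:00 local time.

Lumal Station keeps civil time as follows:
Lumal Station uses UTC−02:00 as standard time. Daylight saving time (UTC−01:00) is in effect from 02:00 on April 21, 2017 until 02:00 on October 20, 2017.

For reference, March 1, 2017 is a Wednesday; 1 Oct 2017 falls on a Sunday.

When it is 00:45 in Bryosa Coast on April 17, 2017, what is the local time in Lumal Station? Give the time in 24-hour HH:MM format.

1 March 2017 is a Wednesday, so the first Sunday is March 5 and the third is March 19.
1 October 2017 is a Sunday, so the first Saturday is October 7 and the fourth is October 28.
Daylight saving runs 19 March – 28 October; April 17, 2017 is inside that window, so Bryosa Coast is at UTC+11:00.
00:45 Bryosa Coast − 11h = 13:45 UTC (rolling into the previous day, 16 April 2017).
At the standard offset (UTC−02:00), 13:45 UTC − 2h = 11:45 Lumal Station standard time.
The standard-time date in Lumal Station, April 16, 2017, does not fall between 21 April and 20 October, so daylight saving is not in effect and Lumal Station is at UTC−02:00.
13:45 UTC − 2h = 11:45 Lumal Station.

11:45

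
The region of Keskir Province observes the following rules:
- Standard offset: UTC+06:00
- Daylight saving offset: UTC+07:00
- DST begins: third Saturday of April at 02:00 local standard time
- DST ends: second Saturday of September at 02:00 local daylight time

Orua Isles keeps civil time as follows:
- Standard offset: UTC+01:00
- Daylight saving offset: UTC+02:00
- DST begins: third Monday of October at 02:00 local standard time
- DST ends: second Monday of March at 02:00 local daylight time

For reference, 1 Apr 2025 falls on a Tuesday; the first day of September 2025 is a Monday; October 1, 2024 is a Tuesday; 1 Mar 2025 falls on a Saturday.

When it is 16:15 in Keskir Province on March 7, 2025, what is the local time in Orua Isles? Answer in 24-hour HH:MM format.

1 April 2025 is a Tuesday, so the first Saturday is April 5 and the third is April 19.
1 September 2025 is a Monday, so the first Saturday is September 6 and the second is September 13.
March 7, 2025 does not fall between 19 April and 13 September, so daylight saving is not in effect and Keskir Province is at UTC+06:00.
16:15 Keskir Province − 6h = 10:15 UTC.
1 October 2024 is a Tuesday, so the first Monday is October 7 and the third is October 21.
1 March 2025 is a Saturday, so the first Monday is March 3 and the second is March 10.
At the standard offset (UTC+01:00), 10:15 UTC + 1h = 11:15 Orua Isles standard time.
The standard-time date in Orua Isles, March 7, 2025, falls between 21 October 2024 and 10 March 2025, so daylight saving is in effect and Orua Isles is at UTC+02:00.
10:15 UTC + 2h = 12:15 Orua Isles.

12:15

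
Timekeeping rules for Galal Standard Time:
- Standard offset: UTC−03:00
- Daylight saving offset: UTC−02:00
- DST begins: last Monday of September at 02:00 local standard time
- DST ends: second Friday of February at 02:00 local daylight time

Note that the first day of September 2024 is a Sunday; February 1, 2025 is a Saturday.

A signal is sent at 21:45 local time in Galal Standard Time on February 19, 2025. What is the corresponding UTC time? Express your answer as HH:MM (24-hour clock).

1 September 2024 is a Sunday, so Mondays fall on 2, 9, 16, 23, 30; the last is September 30.
1 February 2025 is a Saturday, so the first Friday is February 7 and the second is February 14.
Daylight saving runs 30 September 2024 – 14 February 2025; February 19, 2025 is outside that window, so Galal Standard Time is on standard time at UTC−03:00.
21:45 local + 3h = 00:45 UTC (rolling into the next day, 20 February 2025).

00:45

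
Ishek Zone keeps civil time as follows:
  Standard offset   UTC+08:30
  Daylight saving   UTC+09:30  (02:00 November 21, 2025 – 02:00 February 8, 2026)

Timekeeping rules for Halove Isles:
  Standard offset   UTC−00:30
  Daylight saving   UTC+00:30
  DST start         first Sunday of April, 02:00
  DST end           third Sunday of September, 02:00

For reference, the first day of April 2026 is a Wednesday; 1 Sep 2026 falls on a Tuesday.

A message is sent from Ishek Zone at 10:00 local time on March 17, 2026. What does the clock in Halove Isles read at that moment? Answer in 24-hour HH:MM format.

01:00

March 17, 2026 does not fall between 21 November 2025 and 8 February 2026, so daylight saving is not in effect and Ishek Zone is at UTC+08:30.
10:00 Ishek Zone − 8h30m = 01:30 UTC.
1 April 2026 is a Wednesday, so the first Sunday is April 5.
1 September 2026 is a Tuesday, so the first Sunday is September 6 and the third is September 20.
At the standard offset (UTC−00:30), 01:30 UTC − 0h30m = 01:00 Halove Isles standard time.
The standard-time date in Halove Isles, March 17, 2026, is outside the daylight-saving period (5 April – 20 September), so Halove Isles is on standard time, UTC−00:30.
01:30 UTC − 0h30m = 01:00 Halove Isles.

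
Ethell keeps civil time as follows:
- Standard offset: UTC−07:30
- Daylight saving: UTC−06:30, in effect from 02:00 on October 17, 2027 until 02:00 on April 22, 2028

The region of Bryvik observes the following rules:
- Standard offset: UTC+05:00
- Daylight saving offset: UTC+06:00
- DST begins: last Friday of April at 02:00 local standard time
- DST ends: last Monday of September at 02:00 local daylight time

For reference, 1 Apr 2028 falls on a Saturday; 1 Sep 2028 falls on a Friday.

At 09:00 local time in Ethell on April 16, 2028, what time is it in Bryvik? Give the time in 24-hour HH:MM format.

20:30

Daylight saving runs 17 October 2027 – 22 April 2028; April 16, 2028 is inside that window, so Ethell is at UTC−06:30.
09:00 Ethell + 6h30m = 15:30 UTC.
1 April 2028 is a Saturday, so Fridays fall on 7, 14, 21, 28; the last is April 28.
1 September 2028 is a Friday, so Mondays fall on 4, 11, 18, 25; the last is September 25.
At the standard offset (UTC+05:00), 15:30 UTC + 5h = 20:30 Bryvik standard time.
The standard-time date in Bryvik, April 16, 2028, does not fall between 28 April and 25 September, so daylight saving is not in effect and Bryvik is at UTC+05:00.
15:30 UTC + 5h = 20:30 Bryvik.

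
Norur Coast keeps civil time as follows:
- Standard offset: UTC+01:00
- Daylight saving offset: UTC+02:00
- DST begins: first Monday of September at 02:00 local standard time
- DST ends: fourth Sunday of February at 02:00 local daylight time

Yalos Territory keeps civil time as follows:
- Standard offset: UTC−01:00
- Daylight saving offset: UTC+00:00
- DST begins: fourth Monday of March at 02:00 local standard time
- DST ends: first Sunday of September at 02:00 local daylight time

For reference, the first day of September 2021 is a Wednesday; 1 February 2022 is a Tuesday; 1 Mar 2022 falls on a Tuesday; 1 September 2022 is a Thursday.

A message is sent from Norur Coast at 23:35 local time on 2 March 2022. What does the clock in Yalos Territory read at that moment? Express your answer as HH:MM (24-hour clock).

1 September 2021 is a Wednesday, so the first Monday is September 6.
1 February 2022 is a Tuesday, so the first Sunday is February 6 and the fourth is February 27.
2 March 2022 does not fall between 6 September 2021 and 27 February 2022, so daylight saving is not in effect and Norur Coast is at UTC+01:00.
23:35 Norur Coast − 1h = 22:35 UTC.
1 March 2022 is a Tuesday, so the first Monday is March 7 and the fourth is March 28.
1 September 2022 is a Thursday, so the first Sunday is September 4.
At the standard offset (UTC−01:00), 22:35 UTC − 1h = 21:35 Yalos Territory standard time.
The standard-time date in Yalos Territory, 2 March 2022, does not fall between 28 March and 4 September, so daylight saving is not in effect and Yalos Territory is at UTC−01:00.
22:35 UTC − 1h = 21:35 Yalos Territory.

21:35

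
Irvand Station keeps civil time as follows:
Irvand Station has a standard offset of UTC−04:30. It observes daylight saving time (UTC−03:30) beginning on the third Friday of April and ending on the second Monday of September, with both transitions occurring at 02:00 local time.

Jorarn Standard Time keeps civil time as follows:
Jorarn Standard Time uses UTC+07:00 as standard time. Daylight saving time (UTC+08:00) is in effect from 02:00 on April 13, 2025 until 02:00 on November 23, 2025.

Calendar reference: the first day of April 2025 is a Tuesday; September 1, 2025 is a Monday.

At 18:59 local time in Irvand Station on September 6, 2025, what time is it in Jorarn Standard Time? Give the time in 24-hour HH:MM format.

06:29

1 April 2025 is a Tuesday, so the first Friday is April 4 and the third is April 18.
1 September 2025 is a Monday, so the first Monday is September 1 and the second is September 8.
Daylight saving runs 18 April – 8 September; September 6, 2025 is inside that window, so Irvand Station is at UTC−03:30.
18:59 Irvand Station + 3h30m = 22:29 UTC.
At the standard offset (UTC+07:00), 22:29 UTC + 7h = 05:29 Jorarn Standard Time standard time (rolling into the next day, 7 September 2025).
The standard-time date in Jorarn Standard Time, September 7, 2025, lies within the daylight-saving period (13 April – 23 November), so Jorarn Standard Time is on daylight time, UTC+08:00.
22:29 UTC + 8h = 06:29 Jorarn Standard Time (rolling into the next day, 7 September 2025).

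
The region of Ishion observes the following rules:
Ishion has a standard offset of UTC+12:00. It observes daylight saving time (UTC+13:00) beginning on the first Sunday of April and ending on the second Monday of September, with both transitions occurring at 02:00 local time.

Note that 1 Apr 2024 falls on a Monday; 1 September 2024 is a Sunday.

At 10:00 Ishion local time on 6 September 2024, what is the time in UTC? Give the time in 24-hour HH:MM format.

1 April 2024 is a Monday, so the first Sunday is April 7.
1 September 2024 is a Sunday, so the first Monday is September 2 and the second is September 9.
6 September 2024 lies within the daylight-saving period (7 April – 9 September), so Ishion is on daylight time, UTC+13:00.
10:00 local − 13h = 21:00 UTC (rolling into the previous day, 5 September 2024).

21:00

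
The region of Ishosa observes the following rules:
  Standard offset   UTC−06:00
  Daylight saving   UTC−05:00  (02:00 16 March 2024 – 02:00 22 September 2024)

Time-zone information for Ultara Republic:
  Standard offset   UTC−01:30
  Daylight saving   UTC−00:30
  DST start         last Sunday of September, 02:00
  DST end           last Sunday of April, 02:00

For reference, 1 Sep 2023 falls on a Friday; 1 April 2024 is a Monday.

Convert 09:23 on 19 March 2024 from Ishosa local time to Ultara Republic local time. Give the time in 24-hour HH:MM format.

13:53

Daylight saving runs 16 March – 22 September; 19 March 2024 is inside that window, so Ishosa is at UTC−05:00.
09:23 Ishosa + 5h = 14:23 UTC.
1 September 2023 is a Friday, so Sundays fall on 3, 10, 17, 24; the last is September 24.
1 April 2024 is a Monday, so Sundays fall on 7, 14, 21, 28; the last is April 28.
At the standard offset (UTC−01:30), 14:23 UTC − 1h30m = 12:53 Ultara Republic standard time.
The standard-time date in Ultara Republic, 19 March 2024, falls between 24 September 2023 and 28 April 2024, so daylight saving is in effect and Ultara Republic is at UTC−00:30.
14:23 UTC − 0h30m = 13:53 Ultara Republic.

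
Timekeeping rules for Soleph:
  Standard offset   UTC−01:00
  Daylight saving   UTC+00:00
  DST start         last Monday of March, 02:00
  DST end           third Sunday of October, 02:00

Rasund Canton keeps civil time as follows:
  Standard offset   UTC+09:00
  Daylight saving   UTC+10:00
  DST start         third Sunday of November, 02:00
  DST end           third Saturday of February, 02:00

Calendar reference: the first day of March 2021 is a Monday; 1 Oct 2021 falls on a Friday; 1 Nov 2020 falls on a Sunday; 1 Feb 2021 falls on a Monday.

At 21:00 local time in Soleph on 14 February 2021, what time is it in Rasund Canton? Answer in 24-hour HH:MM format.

1 March 2021 is a Monday, so Mondays fall on 1, 8, 15, 22, 29; the last is March 29.
1 October 2021 is a Friday, so the first Sunday is October 3 and the third is October 17.
Daylight saving runs 29 March – 17 October; 14 February 2021 is outside that window, so Soleph is on standard time at UTC−01:00.
21:00 Soleph + 1h = 22:00 UTC.
1 November 2020 is a Sunday, so the first Sunday is November 1 and the third is November 15.
1 February 2021 is a Monday, so the first Saturday is February 6 and the third is February 20.
At the standard offset (UTC+09:00), 22:00 UTC + 9h = 07:00 Rasund Canton standard time (rolling into the next day, 15 February 2021).
The standard-time date in Rasund Canton, 15 February 2021, falls between 15 November 2020 and 20 February 2021, so daylight saving is in effect and Rasund Canton is at UTC+10:00.
22:00 UTC + 10h = 08:00 Rasund Canton (rolling into the next day, 15 February 2021).

08:00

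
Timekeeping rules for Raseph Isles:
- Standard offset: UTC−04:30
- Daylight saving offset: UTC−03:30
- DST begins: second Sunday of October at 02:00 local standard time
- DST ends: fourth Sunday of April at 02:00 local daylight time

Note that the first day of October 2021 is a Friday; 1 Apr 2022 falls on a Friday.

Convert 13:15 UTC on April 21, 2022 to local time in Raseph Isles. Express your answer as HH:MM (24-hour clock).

09:45

1 October 2021 is a Friday, so the first Sunday is October 3 and the second is October 10.
1 April 2022 is a Friday, so the first Sunday is April 3 and the fourth is April 24.
At the standard offset (UTC−04:30), 13:15 UTC − 4h30m = 08:45 Raseph Isles standard time.
Daylight saving runs 10 October 2021 – 24 April 2022; the standard-time date in Raseph Isles, April 21, 2022, is inside that window, so Raseph Isles is at UTC−03:30.
13:15 UTC − 3h30m = 09:45 local.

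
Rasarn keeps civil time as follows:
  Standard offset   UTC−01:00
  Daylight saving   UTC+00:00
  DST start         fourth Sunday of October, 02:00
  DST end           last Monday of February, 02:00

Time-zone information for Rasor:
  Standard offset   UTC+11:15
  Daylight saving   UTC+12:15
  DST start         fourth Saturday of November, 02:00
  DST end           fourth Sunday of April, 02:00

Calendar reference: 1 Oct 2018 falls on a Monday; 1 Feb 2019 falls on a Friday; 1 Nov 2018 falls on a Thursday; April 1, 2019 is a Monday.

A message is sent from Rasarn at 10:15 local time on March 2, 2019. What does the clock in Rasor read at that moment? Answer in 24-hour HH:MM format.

23:30

1 October 2018 is a Monday, so the first Sunday is October 7 and the fourth is October 28.
1 February 2019 is a Friday, so Mondays fall on 4, 11, 18, 25; the last is February 25.
March 2, 2019 does not fall between 28 October 2018 and 25 February 2019, so daylight saving is not in effect and Rasarn is at UTC−01:00.
10:15 Rasarn + 1h = 11:15 UTC.
1 November 2018 is a Thursday, so the first Saturday is November 3 and the fourth is November 24.
1 April 2019 is a Monday, so the first Sunday is April 7 and the fourth is April 28.
At the standard offset (UTC+11:15), 11:15 UTC + 11h15m = 22:30 Rasor standard time.
Daylight saving runs 24 November 2018 – 28 April 2019; the standard-time date in Rasor, March 2, 2019, is inside that window, so Rasor is at UTC+12:15.
11:15 UTC + 12h15m = 23:30 Rasor.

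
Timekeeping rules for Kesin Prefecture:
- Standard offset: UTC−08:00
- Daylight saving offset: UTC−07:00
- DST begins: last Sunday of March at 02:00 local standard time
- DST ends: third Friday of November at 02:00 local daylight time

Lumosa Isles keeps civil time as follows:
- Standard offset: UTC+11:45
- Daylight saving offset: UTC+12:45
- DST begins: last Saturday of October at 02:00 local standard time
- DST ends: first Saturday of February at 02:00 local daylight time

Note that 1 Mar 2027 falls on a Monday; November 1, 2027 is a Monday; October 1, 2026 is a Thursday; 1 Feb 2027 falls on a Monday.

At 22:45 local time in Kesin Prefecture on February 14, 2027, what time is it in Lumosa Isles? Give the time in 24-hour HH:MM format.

1 March 2027 is a Monday, so Sundays fall on 7, 14, 21, 28; the last is March 28.
1 November 2027 is a Monday, so the first Friday is November 5 and the third is November 19.
February 14, 2027 does not fall between 28 March and 19 November, so daylight saving is not in effect and Kesin Prefecture is at UTC−08:00.
22:45 Kesin Prefecture + 8h = 06:45 UTC (rolling into the next day, 15 February 2027).
1 October 2026 is a Thursday, so Saturdays fall on 3, 10, 17, 24, 31; the last is October 31.
1 February 2027 is a Monday, so the first Saturday is February 6.
At the standard offset (UTC+11:45), 06:45 UTC + 11h45m = 18:30 Lumosa Isles standard time.
The standard-time date in Lumosa Isles, February 15, 2027, is outside the daylight-saving period (31 October 2026 – 6 February 2027), so Lumosa Isles is on standard time, UTC+11:45.
06:45 UTC + 11h45m = 18:30 Lumosa Isles.

18:30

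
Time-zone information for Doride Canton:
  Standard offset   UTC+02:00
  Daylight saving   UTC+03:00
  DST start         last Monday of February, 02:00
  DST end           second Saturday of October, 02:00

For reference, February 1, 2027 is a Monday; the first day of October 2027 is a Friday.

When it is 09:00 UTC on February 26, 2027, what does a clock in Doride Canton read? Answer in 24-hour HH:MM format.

12:00

1 February 2027 is a Monday, so Mondays fall on 1, 8, 15, 22; the last is February 22.
1 October 2027 is a Friday, so the first Saturday is October 2 and the second is October 9.
At the standard offset (UTC+02:00), 09:00 UTC + 2h = 11:00 Doride Canton standard time.
The standard-time date in Doride Canton, February 26, 2027, falls between 22 February and 9 October, so daylight saving is in effect and Doride Canton is at UTC+03:00.
09:00 UTC + 3h = 12:00 local.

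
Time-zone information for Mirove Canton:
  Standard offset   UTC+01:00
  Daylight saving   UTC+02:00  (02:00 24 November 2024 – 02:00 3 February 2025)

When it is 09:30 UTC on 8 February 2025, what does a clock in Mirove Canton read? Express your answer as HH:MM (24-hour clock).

10:30

At the standard offset (UTC+01:00), 09:30 UTC + 1h = 10:30 Mirove Canton standard time.
The standard-time date in Mirove Canton, 8 February 2025, does not fall between 24 November 2024 and 3 February 2025, so daylight saving is not in effect and Mirove Canton is at UTC+01:00.
09:30 UTC + 1h = 10:30 local.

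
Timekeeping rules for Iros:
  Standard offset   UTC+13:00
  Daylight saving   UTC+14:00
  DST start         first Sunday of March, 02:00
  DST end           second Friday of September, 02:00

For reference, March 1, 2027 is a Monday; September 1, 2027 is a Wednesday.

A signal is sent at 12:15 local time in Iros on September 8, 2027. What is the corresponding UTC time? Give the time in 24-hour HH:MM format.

1 March 2027 is a Monday, so the first Sunday is March 7.
1 September 2027 is a Wednesday, so the first Friday is September 3 and the second is September 10.
September 8, 2027 lies within the daylight-saving period (7 March – 10 September), so Iros is on daylight time, UTC+14:00.
12:15 local − 14h = 22:15 UTC (rolling into the previous day, 7 September 2027).

22:15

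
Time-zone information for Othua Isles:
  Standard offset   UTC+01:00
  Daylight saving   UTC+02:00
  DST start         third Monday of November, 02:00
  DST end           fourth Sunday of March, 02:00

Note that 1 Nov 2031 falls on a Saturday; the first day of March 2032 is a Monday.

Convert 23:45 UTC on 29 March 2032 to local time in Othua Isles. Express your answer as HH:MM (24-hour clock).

00:45

1 November 2031 is a Saturday, so the first Monday is November 3 and the third is November 17.
1 March 2032 is a Monday, so the first Sunday is March 7 and the fourth is March 28.
At the standard offset (UTC+01:00), 23:45 UTC + 1h = 00:45 Othua Isles standard time (rolling into the next day, 30 March 2032).
Daylight saving runs 17 November 2031 – 28 March 2032; the standard-time date in Othua Isles, 30 March 2032, is outside that window, so Othua Isles is on standard time at UTC+01:00.
23:45 UTC + 1h = 00:45 local (rolling into the next day, 30 March 2032).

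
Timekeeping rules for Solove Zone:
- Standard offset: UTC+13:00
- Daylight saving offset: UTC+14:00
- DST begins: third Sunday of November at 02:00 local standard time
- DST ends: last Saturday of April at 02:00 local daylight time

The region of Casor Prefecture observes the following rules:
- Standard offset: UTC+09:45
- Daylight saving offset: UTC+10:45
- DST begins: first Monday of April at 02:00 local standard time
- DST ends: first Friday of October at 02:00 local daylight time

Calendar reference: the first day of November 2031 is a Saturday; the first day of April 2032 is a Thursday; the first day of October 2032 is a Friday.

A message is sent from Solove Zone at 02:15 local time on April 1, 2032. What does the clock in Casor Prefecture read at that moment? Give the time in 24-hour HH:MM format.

22:00

1 November 2031 is a Saturday, so the first Sunday is November 2 and the third is November 16.
1 April 2032 is a Thursday, so Saturdays fall on 3, 10, 17, 24; the last is April 24.
Daylight saving runs 16 November 2031 – 24 April 2032; April 1, 2032 is inside that window, so Solove Zone is at UTC+14:00.
02:15 Solove Zone − 14h = 12:15 UTC (rolling into the previous day, 31 March 2032).
1 April 2032 is a Thursday, so the first Monday is April 5.
1 October 2032 is a Friday, so the first Friday is October 1.
At the standard offset (UTC+09:45), 12:15 UTC + 9h45m = 22:00 Casor Prefecture standard time.
The standard-time date in Casor Prefecture, March 31, 2032, is outside the daylight-saving period (5 April – 1 October), so Casor Prefecture is on standard time, UTC+09:45.
12:15 UTC + 9h45m = 22:00 Casor Prefecture.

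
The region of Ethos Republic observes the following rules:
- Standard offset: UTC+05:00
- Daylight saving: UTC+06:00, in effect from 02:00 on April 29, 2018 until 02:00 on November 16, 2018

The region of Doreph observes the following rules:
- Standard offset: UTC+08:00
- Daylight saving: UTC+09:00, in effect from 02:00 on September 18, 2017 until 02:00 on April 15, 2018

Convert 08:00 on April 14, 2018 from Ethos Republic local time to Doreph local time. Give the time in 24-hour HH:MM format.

12:00

April 14, 2018 does not fall between 29 April and 16 November, so daylight saving is not in effect and Ethos Republic is at UTC+05:00.
08:00 Ethos Republic − 5h = 03:00 UTC.
At the standard offset (UTC+08:00), 03:00 UTC + 8h = 11:00 Doreph standard time.
Daylight saving runs 18 September 2017 – 15 April 2018; the standard-time date in Doreph, April 14, 2018, is inside that window, so Doreph is at UTC+09:00.
03:00 UTC + 9h = 12:00 Doreph.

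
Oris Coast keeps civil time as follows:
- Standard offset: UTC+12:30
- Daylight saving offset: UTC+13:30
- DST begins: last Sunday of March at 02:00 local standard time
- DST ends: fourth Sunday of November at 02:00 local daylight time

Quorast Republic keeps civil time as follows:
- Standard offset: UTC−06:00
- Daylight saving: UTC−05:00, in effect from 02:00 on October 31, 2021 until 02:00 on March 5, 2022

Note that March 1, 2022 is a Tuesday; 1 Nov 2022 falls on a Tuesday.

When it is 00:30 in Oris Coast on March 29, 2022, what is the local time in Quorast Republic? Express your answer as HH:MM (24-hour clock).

1 March 2022 is a Tuesday, so Sundays fall on 6, 13, 20, 27; the last is March 27.
1 November 2022 is a Tuesday, so the first Sunday is November 6 and the fourth is November 27.
March 29, 2022 falls between 27 March and 27 November, so daylight saving is in effect and Oris Coast is at UTC+13:30.
00:30 Oris Coast − 13h30m = 11:00 UTC (rolling into the previous day, 28 March 2022).
At the standard offset (UTC−06:00), 11:00 UTC − 6h = 05:00 Quorast Republic standard time.
The standard-time date in Quorast Republic, March 28, 2022, is outside the daylight-saving period (31 October 2021 – 5 March 2022), so Quorast Republic is on standard time, UTC−06:00.
11:00 UTC − 6h = 05:00 Quorast Republic.

05:00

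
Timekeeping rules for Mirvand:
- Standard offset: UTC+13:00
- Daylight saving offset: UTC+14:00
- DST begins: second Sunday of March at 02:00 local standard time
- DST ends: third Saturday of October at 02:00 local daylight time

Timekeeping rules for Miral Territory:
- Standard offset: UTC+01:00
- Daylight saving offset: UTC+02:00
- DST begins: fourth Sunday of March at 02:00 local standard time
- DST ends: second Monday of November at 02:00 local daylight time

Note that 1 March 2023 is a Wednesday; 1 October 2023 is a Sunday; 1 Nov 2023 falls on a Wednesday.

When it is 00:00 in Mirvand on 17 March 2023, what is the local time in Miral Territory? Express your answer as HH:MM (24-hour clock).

11:00

1 March 2023 is a Wednesday, so the first Sunday is March 5 and the second is March 12.
1 October 2023 is a Sunday, so the first Saturday is October 7 and the third is October 21.
17 March 2023 lies within the daylight-saving period (12 March – 21 October), so Mirvand is on daylight time, UTC+14:00.
00:00 Mirvand − 14h = 10:00 UTC (rolling into the previous day, 16 March 2023).
1 March 2023 is a Wednesday, so the first Sunday is March 5 and the fourth is March 26.
1 November 2023 is a Wednesday, so the first Monday is November 6 and the second is November 13.
At the standard offset (UTC+01:00), 10:00 UTC + 1h = 11:00 Miral Territory standard time.
The standard-time date in Miral Territory, 16 March 2023, is outside the daylight-saving period (26 March – 13 November), so Miral Territory is on standard time, UTC+01:00.
10:00 UTC + 1h = 11:00 Miral Territory.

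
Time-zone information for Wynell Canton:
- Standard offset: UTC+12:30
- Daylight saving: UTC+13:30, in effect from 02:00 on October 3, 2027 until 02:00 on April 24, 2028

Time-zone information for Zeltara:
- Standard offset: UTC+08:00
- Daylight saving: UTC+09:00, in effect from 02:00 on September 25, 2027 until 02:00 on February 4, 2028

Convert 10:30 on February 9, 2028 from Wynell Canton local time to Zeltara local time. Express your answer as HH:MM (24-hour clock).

05:00

February 9, 2028 falls between 3 October 2027 and 24 April 2028, so daylight saving is in effect and Wynell Canton is at UTC+13:30.
10:30 Wynell Canton − 13h30m = 21:00 UTC (rolling into the previous day, 8 February 2028).
At the standard offset (UTC+08:00), 21:00 UTC + 8h = 05:00 Zeltara standard time (rolling into the next day, 9 February 2028).
The standard-time date in Zeltara, February 9, 2028, is outside the daylight-saving period (25 September 2027 – 4 February 2028), so Zeltara is on standard time, UTC+08:00.
21:00 UTC + 8h = 05:00 Zeltara (rolling into the next day, 9 February 2028).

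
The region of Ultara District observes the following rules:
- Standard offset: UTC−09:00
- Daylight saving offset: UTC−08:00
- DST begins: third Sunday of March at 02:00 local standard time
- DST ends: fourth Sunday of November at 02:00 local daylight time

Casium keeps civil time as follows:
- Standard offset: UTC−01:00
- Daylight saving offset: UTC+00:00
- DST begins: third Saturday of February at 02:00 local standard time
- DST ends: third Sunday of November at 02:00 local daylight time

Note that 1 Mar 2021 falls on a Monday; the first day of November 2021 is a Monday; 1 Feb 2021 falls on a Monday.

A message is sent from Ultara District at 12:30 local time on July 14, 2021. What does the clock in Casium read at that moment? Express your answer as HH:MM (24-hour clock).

20:30

1 March 2021 is a Monday, so the first Sunday is March 7 and the third is March 21.
1 November 2021 is a Monday, so the first Sunday is November 7 and the fourth is November 28.
July 14, 2021 falls between 21 March and 28 November, so daylight saving is in effect and Ultara District is at UTC−08:00.
12:30 Ultara District + 8h = 20:30 UTC.
1 February 2021 is a Monday, so the first Saturday is February 6 and the third is February 20.
1 November 2021 is a Monday, so the first Sunday is November 7 and the third is November 21.
At the standard offset (UTC−01:00), 20:30 UTC − 1h = 19:30 Casium standard time.
Daylight saving runs 20 February – 21 November; the standard-time date in Casium, July 14, 2021, is inside that window, so Casium is at UTC+00:00.
20:30 UTC + 0h = 20:30 Casium.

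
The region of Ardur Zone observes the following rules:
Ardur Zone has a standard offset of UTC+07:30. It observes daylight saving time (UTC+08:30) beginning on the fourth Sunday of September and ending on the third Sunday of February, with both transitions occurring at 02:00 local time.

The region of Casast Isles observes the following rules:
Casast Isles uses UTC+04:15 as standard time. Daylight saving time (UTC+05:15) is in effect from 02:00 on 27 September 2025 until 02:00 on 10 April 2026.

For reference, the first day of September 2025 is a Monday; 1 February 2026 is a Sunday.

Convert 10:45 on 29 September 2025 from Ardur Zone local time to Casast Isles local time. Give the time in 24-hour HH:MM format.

07:30

1 September 2025 is a Monday, so the first Sunday is September 7 and the fourth is September 28.
1 February 2026 is a Sunday, so the first Sunday is February 1 and the third is February 15.
29 September 2025 lies within the daylight-saving period (28 September 2025 – 15 February 2026), so Ardur Zone is on daylight time, UTC+08:30.
10:45 Ardur Zone − 8h30m = 02:15 UTC.
At the standard offset (UTC+04:15), 02:15 UTC + 4h15m = 06:30 Casast Isles standard time.
The standard-time date in Casast Isles, 29 September 2025, falls between 27 September 2025 and 10 April 2026, so daylight saving is in effect and Casast Isles is at UTC+05:15.
02:15 UTC + 5h15m = 07:30 Casast Isles.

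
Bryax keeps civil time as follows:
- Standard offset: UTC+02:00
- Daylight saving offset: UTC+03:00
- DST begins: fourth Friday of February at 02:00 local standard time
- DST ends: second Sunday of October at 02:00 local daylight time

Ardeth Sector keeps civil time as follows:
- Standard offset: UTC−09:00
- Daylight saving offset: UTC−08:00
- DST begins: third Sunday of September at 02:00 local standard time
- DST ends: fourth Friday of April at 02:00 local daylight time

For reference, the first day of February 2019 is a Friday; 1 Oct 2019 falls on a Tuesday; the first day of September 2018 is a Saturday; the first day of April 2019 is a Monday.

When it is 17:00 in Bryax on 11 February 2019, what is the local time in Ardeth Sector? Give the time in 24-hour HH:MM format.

1 February 2019 is a Friday, so the first Friday is February 1 and the fourth is February 22.
1 October 2019 is a Tuesday, so the first Sunday is October 6 and the second is October 13.
11 February 2019 is outside the daylight-saving period (22 February – 13 October), so Bryax is on standard time, UTC+02:00.
17:00 Bryax − 2h = 15:00 UTC.
1 September 2018 is a Saturday, so the first Sunday is September 2 and the third is September 16.
1 April 2019 is a Monday, so the first Friday is April 5 and the fourth is April 26.
At the standard offset (UTC−09:00), 15:00 UTC − 9h = 06:00 Ardeth Sector standard time.
Daylight saving runs 16 September 2018 – 26 April 2019; the standard-time date in Ardeth Sector, 11 February 2019, is inside that window, so Ardeth Sector is at UTC−08:00.
15:00 UTC − 8h = 07:00 Ardeth Sector.

07:00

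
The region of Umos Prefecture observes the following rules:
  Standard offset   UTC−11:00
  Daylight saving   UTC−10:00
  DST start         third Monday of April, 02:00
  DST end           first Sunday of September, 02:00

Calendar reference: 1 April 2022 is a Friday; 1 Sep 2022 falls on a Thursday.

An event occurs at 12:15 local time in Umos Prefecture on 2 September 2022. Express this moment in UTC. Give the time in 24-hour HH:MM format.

1 April 2022 is a Friday, so the first Monday is April 4 and the third is April 18.
1 September 2022 is a Thursday, so the first Sunday is September 4.
2 September 2022 falls between 18 April and 4 September, so daylight saving is in effect and Umos Prefecture is at UTC−10:00.
12:15 local + 10h = 22:15 UTC.

22:15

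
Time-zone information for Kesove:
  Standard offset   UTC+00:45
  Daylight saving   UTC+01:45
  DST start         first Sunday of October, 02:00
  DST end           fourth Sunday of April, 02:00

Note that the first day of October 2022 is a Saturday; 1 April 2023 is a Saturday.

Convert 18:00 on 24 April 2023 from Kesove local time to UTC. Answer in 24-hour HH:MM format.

17:15

1 October 2022 is a Saturday, so the first Sunday is October 2.
1 April 2023 is a Saturday, so the first Sunday is April 2 and the fourth is April 23.
24 April 2023 is outside the daylight-saving period (2 October 2022 – 23 April 2023), so Kesove is on standard time, UTC+00:45.
18:00 local − 0h45m = 17:15 UTC.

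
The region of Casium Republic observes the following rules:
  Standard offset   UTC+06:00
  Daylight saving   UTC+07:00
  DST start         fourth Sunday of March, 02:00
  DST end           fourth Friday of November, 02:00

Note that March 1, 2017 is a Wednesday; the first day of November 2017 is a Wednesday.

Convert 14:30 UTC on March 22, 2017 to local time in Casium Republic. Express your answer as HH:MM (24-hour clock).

1 March 2017 is a Wednesday, so the first Sunday is March 5 and the fourth is March 26.
1 November 2017 is a Wednesday, so the first Friday is November 3 and the fourth is November 24.
At the standard offset (UTC+06:00), 14:30 UTC + 6h = 20:30 Casium Republic standard time.
The standard-time date in Casium Republic, March 22, 2017, does not fall between 26 March and 24 November, so daylight saving is not in effect and Casium Republic is at UTC+06:00.
14:30 UTC + 6h = 20:30 local.

20:30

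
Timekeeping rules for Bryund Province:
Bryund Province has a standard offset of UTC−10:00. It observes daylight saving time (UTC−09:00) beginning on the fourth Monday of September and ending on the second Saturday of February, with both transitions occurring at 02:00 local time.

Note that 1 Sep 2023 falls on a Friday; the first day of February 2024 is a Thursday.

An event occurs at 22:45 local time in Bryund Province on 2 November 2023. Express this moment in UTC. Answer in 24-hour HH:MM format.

1 September 2023 is a Friday, so the first Monday is September 4 and the fourth is September 25.
1 February 2024 is a Thursday, so the first Saturday is February 3 and the second is February 10.
2 November 2023 falls between 25 September 2023 and 10 February 2024, so daylight saving is in effect and Bryund Province is at UTC−09:00.
22:45 local + 9h = 07:45 UTC (rolling into the next day, 3 November 2023).

07:45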